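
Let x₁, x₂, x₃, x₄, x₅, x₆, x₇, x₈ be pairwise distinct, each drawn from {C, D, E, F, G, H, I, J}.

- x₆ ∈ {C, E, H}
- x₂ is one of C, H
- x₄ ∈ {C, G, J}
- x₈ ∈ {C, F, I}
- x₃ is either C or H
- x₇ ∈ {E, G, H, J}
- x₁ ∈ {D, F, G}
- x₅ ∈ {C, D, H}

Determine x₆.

E

The 8 variables together cover exactly {C, D, E, F, G, H, I, J} — 8 values for 8 variables — and I appears only in x₈'s list, so x₈ = I.
The 7 still-open variables draw from only 7 values {C, D, E, F, G, H, J}, so each is used; only x₁ can be F, hence x₁ = F.
Among the 6 still-open variables, D fits only x₅ (and all 6 values in {C, D, E, G, H, J} must be used), so x₅ = D.
x₂ and x₃ between them cover only {C, H} — a naked pair. Remove those values from x₄, x₆, x₇.
So x₆ = E.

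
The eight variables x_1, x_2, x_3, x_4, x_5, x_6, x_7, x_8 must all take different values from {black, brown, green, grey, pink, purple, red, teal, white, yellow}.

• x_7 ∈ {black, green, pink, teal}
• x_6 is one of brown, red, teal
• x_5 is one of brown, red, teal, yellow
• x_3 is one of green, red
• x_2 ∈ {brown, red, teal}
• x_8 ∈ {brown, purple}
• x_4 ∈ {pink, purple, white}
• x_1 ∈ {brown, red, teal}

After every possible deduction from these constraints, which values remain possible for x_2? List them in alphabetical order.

x_1, x_2, x_6 share exactly the 3 values {brown, red, teal}; by pigeonhole those values go to them, so strike brown, red, teal from x_3, x_5, x_7, x_8.
x_3 has just one choice, so x_3 = green. Remove green from x_7.
x_5 has just one choice, so x_5 = yellow.
x_8 must be purple (only option left). Eliminate purple elsewhere: x_4.
No further eliminations apply; x_2 can still be any of brown, red, teal.

brown, red, teal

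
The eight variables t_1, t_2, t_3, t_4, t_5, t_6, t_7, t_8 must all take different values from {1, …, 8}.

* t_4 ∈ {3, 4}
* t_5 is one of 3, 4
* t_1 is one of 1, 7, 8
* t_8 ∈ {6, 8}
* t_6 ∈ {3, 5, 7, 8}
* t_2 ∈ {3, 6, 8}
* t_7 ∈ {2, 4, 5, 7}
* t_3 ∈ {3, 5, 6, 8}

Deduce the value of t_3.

The 8 variables draw from only 8 values {1, 2, 3, 4, 5, 6, 7, 8}, so each is used; only t_1 can be 1, hence t_1 = 1.
The 7 still-open variables together cover exactly {2, 3, 4, 5, 6, 7, 8} — 7 values for 7 variables — and 2 appears only in t_7's list, so t_7 = 2.
The 6 still-open variables together cover exactly {3, 4, 5, 6, 7, 8} — 6 values for 6 variables — and 7 appears only in t_6's list, so t_6 = 7.
Among the 5 still-open variables, 5 fits only t_3 (and all 5 values in {3, 4, 5, 6, 8} must be used), so t_3 = 5.

5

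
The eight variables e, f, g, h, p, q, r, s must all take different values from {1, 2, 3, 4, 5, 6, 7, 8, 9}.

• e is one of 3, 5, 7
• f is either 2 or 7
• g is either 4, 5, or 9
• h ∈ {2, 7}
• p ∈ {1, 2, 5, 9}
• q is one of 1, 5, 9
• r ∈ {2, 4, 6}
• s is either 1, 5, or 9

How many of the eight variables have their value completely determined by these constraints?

The 8 variables draw from only 8 values {1, 2, 3, 4, 5, 6, 7, 9}, so each is used; only e can be 3, hence e = 3.
The 7 still-open variables draw from only 7 values {1, 2, 4, 5, 6, 7, 9}, so each is used; only r can be 6, hence r = 6.
Among the 6 still-open variables, 4 fits only g (and all 6 values in {1, 2, 4, 5, 7, 9} must be used), so g = 4.
f and h share exactly the 2 values {2, 7}; by pigeonhole those values go to them, so strike 2, 7 from p.
Determined: e=3, g=4, r=6. The other variables each still have more than one consistent value. That makes 3.

3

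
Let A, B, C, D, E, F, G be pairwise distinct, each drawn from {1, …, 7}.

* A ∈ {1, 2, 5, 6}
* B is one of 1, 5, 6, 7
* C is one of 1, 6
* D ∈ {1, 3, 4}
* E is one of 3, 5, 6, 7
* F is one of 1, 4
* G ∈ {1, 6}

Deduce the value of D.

The 7 variables draw from only 7 values {1, 2, 3, 4, 5, 6, 7}, so each is used; only A can be 2, hence A = 2.
C and G between them cover only {1, 6} — a naked pair. Remove those values from B, D, E, F.
F must be 4 (only option left). Strike 4 from D.
So D = 3.

3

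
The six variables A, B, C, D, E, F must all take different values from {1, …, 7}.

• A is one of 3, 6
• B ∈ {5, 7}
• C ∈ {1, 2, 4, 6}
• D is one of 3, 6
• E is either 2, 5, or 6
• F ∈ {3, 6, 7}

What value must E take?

A and D between them cover only {3, 6} — a naked pair. Remove those values from C, E, F.
F has just one choice, so F = 7. Remove 7 from B.
B's domain is down to {5}, so B = 5. Remove 5 from E.
So E = 2.

2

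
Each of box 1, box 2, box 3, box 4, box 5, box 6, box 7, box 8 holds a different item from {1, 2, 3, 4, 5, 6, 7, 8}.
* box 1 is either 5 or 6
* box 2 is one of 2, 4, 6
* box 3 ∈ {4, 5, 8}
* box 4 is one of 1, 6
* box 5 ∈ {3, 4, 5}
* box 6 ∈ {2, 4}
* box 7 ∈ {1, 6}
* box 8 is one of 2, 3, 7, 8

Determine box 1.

5

The 8 variables together cover exactly {1, 2, 3, 4, 5, 6, 7, 8} — 8 values for 8 variables — and 7 appears only in box 8's list, so box 8 = 7.
The 7 still-open variables together cover exactly {1, 2, 3, 4, 5, 6, 8} — 7 values for 7 variables — and 3 appears only in box 5's list, so box 5 = 3.
The 6 still-open variables together cover exactly {1, 2, 4, 5, 6, 8} — 6 values for 6 variables — and 8 appears only in box 3's list, so box 3 = 8.
Among the 5 still-open variables, 5 fits only box 1 (and all 5 values in {1, 2, 4, 5, 6} must be used), so box 1 = 5.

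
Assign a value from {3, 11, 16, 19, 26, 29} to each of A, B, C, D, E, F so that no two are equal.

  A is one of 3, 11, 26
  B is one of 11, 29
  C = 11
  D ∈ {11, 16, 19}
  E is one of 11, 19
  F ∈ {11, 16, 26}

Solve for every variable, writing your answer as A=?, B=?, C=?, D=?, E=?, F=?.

C's domain is down to {11}, so C = 11. Strike 11 from A, B, D, E, F.
That leaves E = 19. So D can't be 19.
That leaves B = 29.
D has just one choice, so D = 16. Remove 16 from F.
F must be 26 (only option left). Eliminate 26 elsewhere: A.
A's domain is down to {3}, so A = 3.

A=3, B=29, C=11, D=16, E=19, F=26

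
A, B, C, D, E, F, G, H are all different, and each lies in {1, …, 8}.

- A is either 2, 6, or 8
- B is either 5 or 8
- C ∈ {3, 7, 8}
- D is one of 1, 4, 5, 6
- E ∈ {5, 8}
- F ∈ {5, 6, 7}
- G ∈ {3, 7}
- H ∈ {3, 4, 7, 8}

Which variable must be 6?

The 8 variables draw from only 8 values {1, 2, 3, 4, 5, 6, 7, 8}, so each is used; only D can be 1, hence D = 1.
Among the 7 still-open variables, 2 fits only A (and all 7 values in {2, 3, 4, 5, 6, 7, 8} must be used), so A = 2.
Among the 6 still-open variables, 4 fits only H (and all 6 values in {3, 4, 5, 6, 7, 8} must be used), so H = 4.
The 5 still-open variables draw from only 5 values {3, 5, 6, 7, 8}, so each is used; only F can be 6, hence F = 6.

F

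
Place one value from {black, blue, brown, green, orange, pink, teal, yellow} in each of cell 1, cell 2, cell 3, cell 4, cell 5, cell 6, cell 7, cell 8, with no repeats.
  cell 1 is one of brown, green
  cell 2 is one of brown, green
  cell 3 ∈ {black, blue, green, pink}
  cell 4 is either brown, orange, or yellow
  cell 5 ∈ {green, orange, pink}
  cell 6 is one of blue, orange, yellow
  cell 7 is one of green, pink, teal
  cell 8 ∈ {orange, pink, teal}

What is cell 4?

The 8 variables draw from only 8 values {black, blue, brown, green, orange, pink, teal, yellow}, so each is used; only cell 3 can be black, hence cell 3 = black.
The 7 still-open variables together cover exactly {blue, brown, green, orange, pink, teal, yellow} — 7 values for 7 variables — and blue appears only in cell 6's list, so cell 6 = blue.
The 6 still-open variables draw from only 6 values {brown, green, orange, pink, teal, yellow}, so each is used; only cell 4 can be yellow, hence cell 4 = yellow.

yellow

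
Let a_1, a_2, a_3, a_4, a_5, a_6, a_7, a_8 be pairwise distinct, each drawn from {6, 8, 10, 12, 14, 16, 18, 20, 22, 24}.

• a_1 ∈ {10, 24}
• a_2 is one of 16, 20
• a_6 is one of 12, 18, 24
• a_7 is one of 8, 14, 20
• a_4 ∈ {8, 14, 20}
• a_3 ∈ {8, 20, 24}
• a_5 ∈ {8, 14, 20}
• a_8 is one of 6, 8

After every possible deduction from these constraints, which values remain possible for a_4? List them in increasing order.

8, 14, 20

a_4, a_5, a_7 between them cover only {8, 14, 20} — a naked triple. Remove those values from a_2, a_3, a_8.
That leaves a_2 = 16.
That leaves a_3 = 24. Strike 24 from a_1, a_6.
a_8 has just one choice, so a_8 = 6.
a_1 has just one choice, so a_1 = 10.
No further eliminations apply; a_4 can still be any of 8, 14, 20.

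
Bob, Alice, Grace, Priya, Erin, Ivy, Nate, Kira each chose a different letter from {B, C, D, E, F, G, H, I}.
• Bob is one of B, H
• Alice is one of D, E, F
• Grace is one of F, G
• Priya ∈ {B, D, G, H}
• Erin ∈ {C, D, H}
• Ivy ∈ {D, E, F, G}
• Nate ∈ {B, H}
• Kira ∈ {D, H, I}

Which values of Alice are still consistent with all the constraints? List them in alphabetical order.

D, E, F

The 8 variables together cover exactly {B, C, D, E, F, G, H, I} — 8 values for 8 variables — and C appears only in Erin's list, so Erin = C.
The 7 still-open variables together cover exactly {B, D, E, F, G, H, I} — 7 values for 7 variables — and I appears only in Kira's list, so Kira = I.
Bob and Nate between them cover only {B, H} — a naked pair. Remove those values from Priya.
No further eliminations apply; Alice can still be any of D, E, F.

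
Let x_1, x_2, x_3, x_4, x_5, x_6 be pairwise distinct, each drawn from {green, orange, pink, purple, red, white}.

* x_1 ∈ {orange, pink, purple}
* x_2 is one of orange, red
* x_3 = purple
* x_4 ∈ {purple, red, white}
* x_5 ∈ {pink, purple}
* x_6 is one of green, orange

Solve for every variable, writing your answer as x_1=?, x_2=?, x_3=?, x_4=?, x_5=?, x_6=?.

x_3 has just one choice, so x_3 = purple. So x_1, x_4, x_5 can't be purple.
That leaves x_5 = pink. So x_1 can't be pink.
x_1 has just one choice, so x_1 = orange. Remove orange from x_2, x_6.
x_2's domain is down to {red}, so x_2 = red. Eliminate red elsewhere: x_4.
That leaves x_4 = white.
x_6 must be green (only option left).

x_1=orange, x_2=red, x_3=purple, x_4=white, x_5=pink, x_6=green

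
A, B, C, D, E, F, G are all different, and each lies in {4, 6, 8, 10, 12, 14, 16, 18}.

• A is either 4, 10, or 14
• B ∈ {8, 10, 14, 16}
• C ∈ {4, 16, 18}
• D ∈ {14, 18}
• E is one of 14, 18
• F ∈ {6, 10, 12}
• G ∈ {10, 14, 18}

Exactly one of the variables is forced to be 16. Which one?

C

D and E share exactly the 2 values {14, 18}; by pigeonhole those values go to them, so strike 14, 18 from A, B, C, G.
That leaves G = 10. Strike 10 from A, B, F.
That leaves A = 4. Eliminate 4 elsewhere: C.
So 16 goes to C.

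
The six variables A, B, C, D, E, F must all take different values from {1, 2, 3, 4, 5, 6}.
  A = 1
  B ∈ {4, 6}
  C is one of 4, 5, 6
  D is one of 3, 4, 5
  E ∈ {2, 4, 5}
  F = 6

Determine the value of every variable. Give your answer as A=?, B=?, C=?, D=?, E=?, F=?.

A=1, B=4, C=5, D=3, E=2, F=6

A must be 1 (only option left).
F must be 6 (only option left). So B, C can't be 6.
That leaves B = 4. So C, D, E can't be 4.
C must be 5 (only option left). Eliminate 5 elsewhere: D, E.
D's domain is down to {3}, so D = 3.
That leaves E = 2.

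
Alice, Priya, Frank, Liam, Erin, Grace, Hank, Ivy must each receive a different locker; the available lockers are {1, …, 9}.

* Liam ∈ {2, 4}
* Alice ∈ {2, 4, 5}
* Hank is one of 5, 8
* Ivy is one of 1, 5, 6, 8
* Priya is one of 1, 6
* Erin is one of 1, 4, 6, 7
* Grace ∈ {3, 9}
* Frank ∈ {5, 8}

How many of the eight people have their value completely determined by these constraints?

1

Frank and Hank between them cover only {5, 8} — a naked pair. Remove those values from Alice, Ivy.
Alice and Liam share exactly the 2 values {2, 4}; by pigeonhole those values go to them, so strike 2, 4 from Erin.
Priya and Ivy share exactly the 2 values {1, 6}; by pigeonhole those values go to them, so strike 1, 6 from Erin.
That leaves Erin = 7.
Determined: Erin=7. The other people each still have more than one consistent value. That makes 1.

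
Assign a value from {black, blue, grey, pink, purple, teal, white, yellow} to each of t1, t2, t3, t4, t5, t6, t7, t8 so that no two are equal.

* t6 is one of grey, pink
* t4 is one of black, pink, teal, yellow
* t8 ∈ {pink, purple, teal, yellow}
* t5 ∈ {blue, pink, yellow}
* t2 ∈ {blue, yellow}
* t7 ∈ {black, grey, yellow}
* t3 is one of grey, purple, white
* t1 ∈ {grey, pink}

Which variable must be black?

t7

The 8 variables draw from only 8 values {black, blue, grey, pink, purple, teal, white, yellow}, so each is used; only t3 can be white, hence t3 = white.
The 7 still-open variables draw from only 7 values {black, blue, grey, pink, purple, teal, yellow}, so each is used; only t8 can be purple, hence t8 = purple.
The 6 still-open variables draw from only 6 values {black, blue, grey, pink, teal, yellow}, so each is used; only t4 can be teal, hence t4 = teal.
The 5 still-open variables together cover exactly {black, blue, grey, pink, yellow} — 5 values for 5 variables — and black appears only in t7's list, so t7 = black.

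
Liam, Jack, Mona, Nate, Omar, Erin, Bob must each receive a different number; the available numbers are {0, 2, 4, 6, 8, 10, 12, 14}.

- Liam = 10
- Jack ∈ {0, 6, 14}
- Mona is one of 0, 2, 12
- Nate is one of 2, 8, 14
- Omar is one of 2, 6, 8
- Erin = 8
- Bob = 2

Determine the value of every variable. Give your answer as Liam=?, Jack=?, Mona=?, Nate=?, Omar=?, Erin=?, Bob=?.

Liam's domain is down to {10}, so Liam = 10.
Erin's domain is down to {8}, so Erin = 8. Eliminate 8 elsewhere: Nate, Omar.
Bob's domain is down to {2}, so Bob = 2. Eliminate 2 elsewhere: Mona, Nate, Omar.
Nate has just one choice, so Nate = 14. So Jack can't be 14.
Omar's domain is down to {6}, so Omar = 6. Strike 6 from Jack.
Jack must be 0 (only option left). Strike 0 from Mona.
Mona has just one choice, so Mona = 12.

Liam=10, Jack=0, Mona=12, Nate=14, Omar=6, Erin=8, Bob=2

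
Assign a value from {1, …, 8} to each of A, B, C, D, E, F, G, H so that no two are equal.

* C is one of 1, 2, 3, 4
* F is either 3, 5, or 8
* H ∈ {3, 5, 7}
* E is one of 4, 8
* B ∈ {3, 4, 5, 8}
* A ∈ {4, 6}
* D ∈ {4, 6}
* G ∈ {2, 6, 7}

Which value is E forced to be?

8

Among the 8 variables, 1 fits only C (and all 8 values in {1, 2, 3, 4, 5, 6, 7, 8} must be used), so C = 1.
The 7 still-open variables together cover exactly {2, 3, 4, 5, 6, 7, 8} — 7 values for 7 variables — and 2 appears only in G's list, so G = 2.
Among the 6 still-open variables, 7 fits only H (and all 6 values in {3, 4, 5, 6, 7, 8} must be used), so H = 7.
A and D share exactly the 2 values {4, 6}; by pigeonhole those values go to them, so strike 4, 6 from B, E.
So E = 8.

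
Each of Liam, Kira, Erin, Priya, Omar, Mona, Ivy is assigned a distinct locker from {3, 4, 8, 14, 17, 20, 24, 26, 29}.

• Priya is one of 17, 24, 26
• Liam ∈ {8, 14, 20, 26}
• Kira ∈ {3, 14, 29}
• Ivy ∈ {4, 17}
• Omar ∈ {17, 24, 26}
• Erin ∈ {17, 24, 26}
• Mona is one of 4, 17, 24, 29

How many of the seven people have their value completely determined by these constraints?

The 3 variables Erin, Priya, Omar are confined to {17, 24, 26}, which locks those values in; drop them from Liam, Mona, Ivy.
Ivy has just one choice, so Ivy = 4. Remove 4 from Mona.
Mona must be 29 (only option left). Eliminate 29 elsewhere: Kira.
Determined: Mona=29, Ivy=4. The other people each still have more than one consistent value. That makes 2.

2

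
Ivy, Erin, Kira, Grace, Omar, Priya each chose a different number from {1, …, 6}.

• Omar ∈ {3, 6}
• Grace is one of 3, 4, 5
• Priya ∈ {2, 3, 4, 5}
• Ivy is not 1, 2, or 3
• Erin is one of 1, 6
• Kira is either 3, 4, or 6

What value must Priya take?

2

The 6 variables draw from only 6 values {1, 2, 3, 4, 5, 6}, so each is used; only Erin can be 1, hence Erin = 1.
The 5 still-open variables together cover exactly {2, 3, 4, 5, 6} — 5 values for 5 variables — and 2 appears only in Priya's list, so Priya = 2.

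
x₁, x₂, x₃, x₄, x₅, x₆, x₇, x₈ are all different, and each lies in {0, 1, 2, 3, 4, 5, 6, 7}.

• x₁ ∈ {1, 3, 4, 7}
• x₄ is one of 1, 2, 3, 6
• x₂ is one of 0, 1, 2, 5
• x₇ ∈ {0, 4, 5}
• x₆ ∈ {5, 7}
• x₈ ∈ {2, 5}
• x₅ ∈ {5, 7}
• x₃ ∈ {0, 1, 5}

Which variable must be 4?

The 8 variables together cover exactly {0, 1, 2, 3, 4, 5, 6, 7} — 8 values for 8 variables — and 6 appears only in x₄'s list, so x₄ = 6.
The 7 still-open variables together cover exactly {0, 1, 2, 3, 4, 5, 7} — 7 values for 7 variables — and 3 appears only in x₁'s list, so x₁ = 3.
The 6 still-open variables together cover exactly {0, 1, 2, 4, 5, 7} — 6 values for 6 variables — and 4 appears only in x₇'s list, so x₇ = 4.

x₇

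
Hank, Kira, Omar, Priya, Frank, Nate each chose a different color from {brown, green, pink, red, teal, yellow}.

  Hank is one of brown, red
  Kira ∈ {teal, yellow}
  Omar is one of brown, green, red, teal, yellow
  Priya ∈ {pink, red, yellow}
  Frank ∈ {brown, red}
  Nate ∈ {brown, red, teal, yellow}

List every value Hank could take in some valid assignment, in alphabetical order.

The 6 variables draw from only 6 values {brown, green, pink, red, teal, yellow}, so each is used; only Omar can be green, hence Omar = green.
Among the 5 still-open variables, pink fits only Priya (and all 5 values in {brown, pink, red, teal, yellow} must be used), so Priya = pink.
Hank and Frank between them cover only {brown, red} — a naked pair. Remove those values from Nate.
No further eliminations apply; Hank can still be any of brown, red.

brown, red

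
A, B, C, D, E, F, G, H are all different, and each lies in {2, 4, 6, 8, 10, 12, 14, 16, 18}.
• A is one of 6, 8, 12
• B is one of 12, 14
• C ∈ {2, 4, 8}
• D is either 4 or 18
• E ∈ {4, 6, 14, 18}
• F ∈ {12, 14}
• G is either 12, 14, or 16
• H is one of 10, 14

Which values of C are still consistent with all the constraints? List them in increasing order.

B and F between them cover only {12, 14} — a naked pair. Remove those values from A, E, G, H.
That leaves G = 16.
H must be 10 (only option left).
No further eliminations apply; C can still be any of 2, 4, 8.

2, 4, 8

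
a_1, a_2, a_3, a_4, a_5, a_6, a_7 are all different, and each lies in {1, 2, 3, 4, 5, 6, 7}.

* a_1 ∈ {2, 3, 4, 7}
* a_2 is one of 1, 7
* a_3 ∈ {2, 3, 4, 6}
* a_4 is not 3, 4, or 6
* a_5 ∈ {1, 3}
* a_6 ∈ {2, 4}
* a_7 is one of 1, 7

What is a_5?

3

Among the 7 variables, 5 fits only a_4 (and all 7 values in {1, 2, 3, 4, 5, 6, 7} must be used), so a_4 = 5.
The 6 still-open variables draw from only 6 values {1, 2, 3, 4, 6, 7}, so each is used; only a_3 can be 6, hence a_3 = 6.
a_2 and a_7 between them cover only {1, 7} — a naked pair. Remove those values from a_1, a_5.
So a_5 = 3.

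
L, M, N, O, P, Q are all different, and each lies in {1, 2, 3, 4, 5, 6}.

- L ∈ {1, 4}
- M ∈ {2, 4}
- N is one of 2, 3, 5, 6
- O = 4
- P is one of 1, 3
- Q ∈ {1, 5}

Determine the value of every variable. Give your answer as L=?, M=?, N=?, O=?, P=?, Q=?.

O has just one choice, so O = 4. Strike 4 from L, M.
L must be 1 (only option left). Eliminate 1 elsewhere: P, Q.
M's domain is down to {2}, so M = 2. So N can't be 2.
P has just one choice, so P = 3. Strike 3 from N.
That leaves Q = 5. Remove 5 from N.
N has just one choice, so N = 6.

L=1, M=2, N=6, O=4, P=3, Q=5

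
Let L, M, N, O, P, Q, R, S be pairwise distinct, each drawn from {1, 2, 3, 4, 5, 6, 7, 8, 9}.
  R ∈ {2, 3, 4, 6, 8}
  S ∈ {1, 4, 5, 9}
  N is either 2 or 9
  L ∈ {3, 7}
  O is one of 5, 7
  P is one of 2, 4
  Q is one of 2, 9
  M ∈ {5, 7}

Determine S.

The 2 variables M and O are confined to {5, 7}, which locks those values in; drop them from L, S.
L must be 3 (only option left). Eliminate 3 elsewhere: R.
N and Q share exactly the 2 values {2, 9}; by pigeonhole those values go to them, so strike 2, 9 from P, R, S.
P must be 4 (only option left). Eliminate 4 elsewhere: R, S.
So S = 1.

1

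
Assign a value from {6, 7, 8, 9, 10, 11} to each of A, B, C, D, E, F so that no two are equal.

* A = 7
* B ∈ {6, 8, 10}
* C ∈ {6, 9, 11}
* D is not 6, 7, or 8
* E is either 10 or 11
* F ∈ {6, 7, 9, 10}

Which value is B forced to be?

A's domain is down to {7}, so A = 7. Eliminate 7 elsewhere: F.
The 5 still-open variables together cover exactly {6, 8, 9, 10, 11} — 5 values for 5 variables — and 8 appears only in B's list, so B = 8.

8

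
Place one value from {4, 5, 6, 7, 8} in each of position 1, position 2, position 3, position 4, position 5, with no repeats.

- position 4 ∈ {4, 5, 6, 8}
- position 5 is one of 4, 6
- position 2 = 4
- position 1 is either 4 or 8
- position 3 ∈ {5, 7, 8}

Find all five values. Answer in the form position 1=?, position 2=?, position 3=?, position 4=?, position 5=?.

position 1=8, position 2=4, position 3=7, position 4=5, position 5=6

position 2 must be 4 (only option left). Strike 4 from position 1, position 4, position 5.
position 5 must be 6 (only option left). Eliminate 6 elsewhere: position 4.
position 1 must be 8 (only option left). Strike 8 from position 3, position 4.
position 4 has just one choice, so position 4 = 5. So position 3 can't be 5.
position 3's domain is down to {7}, so position 3 = 7.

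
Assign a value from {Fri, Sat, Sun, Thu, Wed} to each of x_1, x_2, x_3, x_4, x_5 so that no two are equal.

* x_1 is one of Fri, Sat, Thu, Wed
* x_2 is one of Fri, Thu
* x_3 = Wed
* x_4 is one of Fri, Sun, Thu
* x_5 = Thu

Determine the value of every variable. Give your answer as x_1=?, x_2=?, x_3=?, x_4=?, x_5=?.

x_1=Sat, x_2=Fri, x_3=Wed, x_4=Sun, x_5=Thu

x_3 has just one choice, so x_3 = Wed. Remove Wed from x_1.
That leaves x_5 = Thu. Remove Thu from x_1, x_2, x_4.
x_2 must be Fri (only option left). Strike Fri from x_1, x_4.
That leaves x_4 = Sun.
x_1 has just one choice, so x_1 = Sat.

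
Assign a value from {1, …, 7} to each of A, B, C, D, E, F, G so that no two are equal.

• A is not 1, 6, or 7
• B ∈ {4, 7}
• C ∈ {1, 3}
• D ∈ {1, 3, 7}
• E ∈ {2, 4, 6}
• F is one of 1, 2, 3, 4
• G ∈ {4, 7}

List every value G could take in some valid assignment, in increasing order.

4, 7

Among the 7 variables, 5 fits only A (and all 7 values in {1, 2, 3, 4, 5, 6, 7} must be used), so A = 5.
Among the 6 still-open variables, 6 fits only E (and all 6 values in {1, 2, 3, 4, 6, 7} must be used), so E = 6.
The 5 still-open variables draw from only 5 values {1, 2, 3, 4, 7}, so each is used; only F can be 2, hence F = 2.
B and G between them cover only {4, 7} — a naked pair. Remove those values from D.
No further eliminations apply; G can still be any of 4, 7.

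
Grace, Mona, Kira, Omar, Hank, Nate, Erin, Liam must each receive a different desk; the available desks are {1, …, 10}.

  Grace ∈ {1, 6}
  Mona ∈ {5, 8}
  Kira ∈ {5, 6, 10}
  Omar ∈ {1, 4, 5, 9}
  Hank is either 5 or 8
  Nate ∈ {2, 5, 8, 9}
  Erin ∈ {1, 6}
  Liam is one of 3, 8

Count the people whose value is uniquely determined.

2

Grace and Erin between them cover only {1, 6} — a naked pair. Remove those values from Kira, Omar.
Mona and Hank share exactly the 2 values {5, 8}; by pigeonhole those values go to them, so strike 5, 8 from Kira, Omar, Nate, Liam.
Kira has just one choice, so Kira = 10.
That leaves Liam = 3.
Determined: Kira=10, Liam=3. The other people each still have more than one consistent value. That makes 2.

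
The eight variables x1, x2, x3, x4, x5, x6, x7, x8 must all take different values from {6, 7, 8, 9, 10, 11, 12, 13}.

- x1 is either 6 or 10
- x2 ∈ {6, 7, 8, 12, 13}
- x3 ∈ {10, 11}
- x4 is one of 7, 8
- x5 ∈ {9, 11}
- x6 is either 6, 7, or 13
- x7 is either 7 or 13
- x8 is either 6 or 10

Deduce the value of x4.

8

Among the 8 variables, 9 fits only x5 (and all 8 values in {6, 7, 8, 9, 10, 11, 12, 13} must be used), so x5 = 9.
The 7 still-open variables together cover exactly {6, 7, 8, 10, 11, 12, 13} — 7 values for 7 variables — and 11 appears only in x3's list, so x3 = 11.
Among the 6 still-open variables, 12 fits only x2 (and all 6 values in {6, 7, 8, 10, 12, 13} must be used), so x2 = 12.
Among the 5 still-open variables, 8 fits only x4 (and all 5 values in {6, 7, 8, 10, 13} must be used), so x4 = 8.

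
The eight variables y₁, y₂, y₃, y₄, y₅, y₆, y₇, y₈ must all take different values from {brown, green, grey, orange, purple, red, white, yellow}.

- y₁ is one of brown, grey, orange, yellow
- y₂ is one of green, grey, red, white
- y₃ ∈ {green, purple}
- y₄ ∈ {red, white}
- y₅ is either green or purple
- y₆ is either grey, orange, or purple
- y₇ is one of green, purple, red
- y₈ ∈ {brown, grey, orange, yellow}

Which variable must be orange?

y₃ and y₅ share exactly the 2 values {green, purple}; by pigeonhole those values go to them, so strike green, purple from y₂, y₆, y₇.
That leaves y₇ = red. So y₂, y₄ can't be red.
y₄ has just one choice, so y₄ = white. Strike white from y₂.
y₂ has just one choice, so y₂ = grey. Remove grey from y₁, y₆, y₈.
So orange goes to y₆.

y₆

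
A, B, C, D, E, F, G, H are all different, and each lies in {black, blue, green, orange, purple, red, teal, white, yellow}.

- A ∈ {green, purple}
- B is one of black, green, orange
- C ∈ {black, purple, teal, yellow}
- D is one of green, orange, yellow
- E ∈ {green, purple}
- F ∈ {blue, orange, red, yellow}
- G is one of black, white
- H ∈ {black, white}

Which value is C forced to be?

teal

A and E between them cover only {green, purple} — a naked pair. Remove those values from B, C, D.
The 2 variables G and H are confined to {black, white}, which locks those values in; drop them from B, C.
B's domain is down to {orange}, so B = orange. Remove orange from D, F.
D's domain is down to {yellow}, so D = yellow. Remove yellow from C, F.
So C = teal.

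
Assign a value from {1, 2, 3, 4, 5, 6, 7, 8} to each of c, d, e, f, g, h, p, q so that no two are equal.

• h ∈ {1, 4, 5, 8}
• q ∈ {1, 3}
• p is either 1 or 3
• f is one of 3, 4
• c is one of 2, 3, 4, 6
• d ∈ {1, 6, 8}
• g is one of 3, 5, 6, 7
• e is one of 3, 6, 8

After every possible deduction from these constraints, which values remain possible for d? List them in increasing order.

The 8 variables together cover exactly {1, 2, 3, 4, 5, 6, 7, 8} — 8 values for 8 variables — and 2 appears only in c's list, so c = 2.
Among the 7 still-open variables, 7 fits only g (and all 7 values in {1, 3, 4, 5, 6, 7, 8} must be used), so g = 7.
Among the 6 still-open variables, 5 fits only h (and all 6 values in {1, 3, 4, 5, 6, 8} must be used), so h = 5.
The 5 still-open variables together cover exactly {1, 3, 4, 6, 8} — 5 values for 5 variables — and 4 appears only in f's list, so f = 4.
p and q between them cover only {1, 3} — a naked pair. Remove those values from d, e.
No further eliminations apply; d can still be any of 6, 8.

6, 8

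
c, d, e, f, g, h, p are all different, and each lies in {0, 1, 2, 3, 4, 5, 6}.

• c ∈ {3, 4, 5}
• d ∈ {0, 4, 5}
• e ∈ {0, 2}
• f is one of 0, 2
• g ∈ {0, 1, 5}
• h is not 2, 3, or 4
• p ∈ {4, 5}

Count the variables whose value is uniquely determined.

3

Among the 7 variables, 3 fits only c (and all 7 values in {0, 1, 2, 3, 4, 5, 6} must be used), so c = 3.
The 6 still-open variables draw from only 6 values {0, 1, 2, 4, 5, 6}, so each is used; only h can be 6, hence h = 6.
Among the 5 still-open variables, 1 fits only g (and all 5 values in {0, 1, 2, 4, 5} must be used), so g = 1.
e and f share exactly the 2 values {0, 2}; by pigeonhole those values go to them, so strike 0, 2 from d.
Determined: c=3, g=1, h=6. The other variables each still have more than one consistent value. That makes 3.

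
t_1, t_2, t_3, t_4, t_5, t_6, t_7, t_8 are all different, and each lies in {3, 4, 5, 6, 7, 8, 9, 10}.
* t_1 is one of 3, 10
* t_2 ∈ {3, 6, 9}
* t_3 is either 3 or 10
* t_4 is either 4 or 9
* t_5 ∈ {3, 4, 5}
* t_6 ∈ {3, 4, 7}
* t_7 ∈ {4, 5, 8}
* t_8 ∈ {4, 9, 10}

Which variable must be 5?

t_5

The 8 variables draw from only 8 values {3, 4, 5, 6, 7, 8, 9, 10}, so each is used; only t_2 can be 6, hence t_2 = 6.
The 7 still-open variables draw from only 7 values {3, 4, 5, 7, 8, 9, 10}, so each is used; only t_6 can be 7, hence t_6 = 7.
The 6 still-open variables together cover exactly {3, 4, 5, 8, 9, 10} — 6 values for 6 variables — and 8 appears only in t_7's list, so t_7 = 8.
The 5 still-open variables draw from only 5 values {3, 4, 5, 9, 10}, so each is used; only t_5 can be 5, hence t_5 = 5.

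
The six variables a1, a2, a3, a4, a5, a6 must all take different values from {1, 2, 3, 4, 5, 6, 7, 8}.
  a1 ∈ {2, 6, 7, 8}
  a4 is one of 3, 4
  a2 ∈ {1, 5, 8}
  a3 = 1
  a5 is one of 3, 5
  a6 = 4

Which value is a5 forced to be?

a3 has just one choice, so a3 = 1. Eliminate 1 elsewhere: a2.
a6's domain is down to {4}, so a6 = 4. Eliminate 4 elsewhere: a4.
a4 has just one choice, so a4 = 3. Strike 3 from a5.
So a5 = 5.

5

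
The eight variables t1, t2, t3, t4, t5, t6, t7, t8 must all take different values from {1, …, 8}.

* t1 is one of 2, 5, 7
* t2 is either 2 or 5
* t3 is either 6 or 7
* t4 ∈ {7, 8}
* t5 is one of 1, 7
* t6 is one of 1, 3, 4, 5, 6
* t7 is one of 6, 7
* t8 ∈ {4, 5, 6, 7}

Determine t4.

8

The 8 variables together cover exactly {1, 2, 3, 4, 5, 6, 7, 8} — 8 values for 8 variables — and 3 appears only in t6's list, so t6 = 3.
The 7 still-open variables together cover exactly {1, 2, 4, 5, 6, 7, 8} — 7 values for 7 variables — and 1 appears only in t5's list, so t5 = 1.
The 6 still-open variables together cover exactly {2, 4, 5, 6, 7, 8} — 6 values for 6 variables — and 4 appears only in t8's list, so t8 = 4.
The 5 still-open variables draw from only 5 values {2, 5, 6, 7, 8}, so each is used; only t4 can be 8, hence t4 = 8.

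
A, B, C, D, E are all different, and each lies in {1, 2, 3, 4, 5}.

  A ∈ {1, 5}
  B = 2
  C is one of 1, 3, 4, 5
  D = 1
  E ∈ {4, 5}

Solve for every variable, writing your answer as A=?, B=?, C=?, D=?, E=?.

A=5, B=2, C=3, D=1, E=4

B's domain is down to {2}, so B = 2.
D must be 1 (only option left). Remove 1 from A, C.
A must be 5 (only option left). So C, E can't be 5.
E has just one choice, so E = 4. Strike 4 from C.
C must be 3 (only option left).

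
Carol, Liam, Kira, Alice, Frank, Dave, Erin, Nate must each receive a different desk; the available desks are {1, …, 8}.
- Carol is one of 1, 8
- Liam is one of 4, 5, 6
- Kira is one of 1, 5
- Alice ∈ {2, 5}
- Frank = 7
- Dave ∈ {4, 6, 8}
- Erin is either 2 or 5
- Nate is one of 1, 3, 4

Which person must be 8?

Frank must be 7 (only option left).
Among the 7 still-open variables, 3 fits only Nate (and all 7 values in {1, 2, 3, 4, 5, 6, 8} must be used), so Nate = 3.
Alice and Erin share exactly the 2 values {2, 5}; by pigeonhole those values go to them, so strike 2, 5 from Liam, Kira.
Kira's domain is down to {1}, so Kira = 1. Strike 1 from Carol.
So 8 goes to Carol.

Carol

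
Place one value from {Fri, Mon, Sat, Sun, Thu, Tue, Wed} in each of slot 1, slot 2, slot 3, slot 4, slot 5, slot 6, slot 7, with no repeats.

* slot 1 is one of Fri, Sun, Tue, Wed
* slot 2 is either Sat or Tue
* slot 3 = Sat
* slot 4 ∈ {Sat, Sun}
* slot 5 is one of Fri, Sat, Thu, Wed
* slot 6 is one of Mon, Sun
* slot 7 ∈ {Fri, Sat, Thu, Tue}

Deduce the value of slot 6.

Mon

slot 3's domain is down to {Sat}, so slot 3 = Sat. So slot 2, slot 4, slot 5, slot 7 can't be Sat.
slot 4 must be Sun (only option left). So slot 1, slot 6 can't be Sun.
So slot 6 = Mon.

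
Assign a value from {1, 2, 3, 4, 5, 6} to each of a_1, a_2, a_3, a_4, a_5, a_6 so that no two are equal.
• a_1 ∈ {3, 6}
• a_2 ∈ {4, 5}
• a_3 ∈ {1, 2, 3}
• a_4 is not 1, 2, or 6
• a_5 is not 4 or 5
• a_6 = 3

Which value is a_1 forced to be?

6

a_6 must be 3 (only option left). Strike 3 from a_1, a_3, a_4, a_5.
So a_1 = 6.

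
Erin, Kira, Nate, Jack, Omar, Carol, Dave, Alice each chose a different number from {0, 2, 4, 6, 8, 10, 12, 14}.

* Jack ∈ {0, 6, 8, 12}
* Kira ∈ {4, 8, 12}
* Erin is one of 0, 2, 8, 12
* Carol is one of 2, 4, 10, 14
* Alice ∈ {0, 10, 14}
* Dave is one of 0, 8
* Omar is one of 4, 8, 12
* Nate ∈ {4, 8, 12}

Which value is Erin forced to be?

2

The 8 variables together cover exactly {0, 2, 4, 6, 8, 10, 12, 14} — 8 values for 8 variables — and 6 appears only in Jack's list, so Jack = 6.
The 3 variables Kira, Nate, Omar are confined to {4, 8, 12}, which locks those values in; drop them from Erin, Carol, Dave.
That leaves Dave = 0. Strike 0 from Erin, Alice.
So Erin = 2.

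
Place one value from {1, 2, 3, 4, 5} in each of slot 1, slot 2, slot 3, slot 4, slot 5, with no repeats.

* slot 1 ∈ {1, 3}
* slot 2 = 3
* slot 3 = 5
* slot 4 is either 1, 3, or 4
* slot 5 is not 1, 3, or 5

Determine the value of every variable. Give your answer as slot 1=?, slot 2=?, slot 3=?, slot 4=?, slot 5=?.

slot 2 must be 3 (only option left). So slot 1, slot 4 can't be 3.
slot 3's domain is down to {5}, so slot 3 = 5.
That leaves slot 1 = 1. Strike 1 from slot 4.
slot 4's domain is down to {4}, so slot 4 = 4. Eliminate 4 elsewhere: slot 5.
slot 5's domain is down to {2}, so slot 5 = 2.

slot 1=1, slot 2=3, slot 3=5, slot 4=4, slot 5=2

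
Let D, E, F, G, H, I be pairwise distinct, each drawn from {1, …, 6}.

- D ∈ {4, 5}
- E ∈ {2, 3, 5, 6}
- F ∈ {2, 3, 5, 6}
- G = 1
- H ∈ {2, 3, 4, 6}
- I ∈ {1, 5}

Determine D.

G's domain is down to {1}, so G = 1. Remove 1 from I.
I has just one choice, so I = 5. Eliminate 5 elsewhere: D, E, F.
So D = 4.

4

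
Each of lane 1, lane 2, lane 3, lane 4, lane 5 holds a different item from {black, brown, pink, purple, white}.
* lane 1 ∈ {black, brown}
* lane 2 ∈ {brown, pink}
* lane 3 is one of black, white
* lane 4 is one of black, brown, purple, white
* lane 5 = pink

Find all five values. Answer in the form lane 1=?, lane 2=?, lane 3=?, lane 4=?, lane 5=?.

lane 5 has just one choice, so lane 5 = pink. So lane 2 can't be pink.
lane 2's domain is down to {brown}, so lane 2 = brown. Eliminate brown elsewhere: lane 1, lane 4.
That leaves lane 1 = black. So lane 3, lane 4 can't be black.
lane 3's domain is down to {white}, so lane 3 = white. So lane 4 can't be white.
lane 4 must be purple (only option left).

lane 1=black, lane 2=brown, lane 3=white, lane 4=purple, lane 5=pink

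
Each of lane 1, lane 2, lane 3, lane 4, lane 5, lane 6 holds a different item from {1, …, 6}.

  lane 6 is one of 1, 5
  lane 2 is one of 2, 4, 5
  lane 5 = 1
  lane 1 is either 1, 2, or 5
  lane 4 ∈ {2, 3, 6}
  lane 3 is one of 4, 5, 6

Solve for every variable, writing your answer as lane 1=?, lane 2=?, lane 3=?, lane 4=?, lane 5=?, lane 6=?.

lane 5 has just one choice, so lane 5 = 1. Remove 1 from lane 1, lane 6.
lane 6's domain is down to {5}, so lane 6 = 5. Eliminate 5 elsewhere: lane 1, lane 2, lane 3.
lane 1 must be 2 (only option left). Strike 2 from lane 2, lane 4.
lane 2 has just one choice, so lane 2 = 4. So lane 3 can't be 4.
That leaves lane 3 = 6. Eliminate 6 elsewhere: lane 4.
lane 4's domain is down to {3}, so lane 4 = 3.

lane 1=2, lane 2=4, lane 3=6, lane 4=3, lane 5=1, lane 6=5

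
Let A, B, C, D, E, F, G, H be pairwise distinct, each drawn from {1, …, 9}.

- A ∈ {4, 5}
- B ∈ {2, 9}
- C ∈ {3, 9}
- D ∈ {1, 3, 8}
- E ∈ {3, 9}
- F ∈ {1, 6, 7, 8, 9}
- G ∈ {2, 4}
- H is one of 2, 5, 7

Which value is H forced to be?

7

C and E share exactly the 2 values {3, 9}; by pigeonhole those values go to them, so strike 3, 9 from B, D, F.
B has just one choice, so B = 2. Eliminate 2 elsewhere: G, H.
That leaves G = 4. Eliminate 4 elsewhere: A.
That leaves A = 5. So H can't be 5.
So H = 7.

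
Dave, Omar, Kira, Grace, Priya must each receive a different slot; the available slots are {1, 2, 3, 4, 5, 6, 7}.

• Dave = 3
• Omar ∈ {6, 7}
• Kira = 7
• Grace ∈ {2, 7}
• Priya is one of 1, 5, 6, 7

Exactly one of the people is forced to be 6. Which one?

Dave has just one choice, so Dave = 3.
That leaves Kira = 7. Strike 7 from Omar, Grace, Priya.
So 6 goes to Omar.

Omar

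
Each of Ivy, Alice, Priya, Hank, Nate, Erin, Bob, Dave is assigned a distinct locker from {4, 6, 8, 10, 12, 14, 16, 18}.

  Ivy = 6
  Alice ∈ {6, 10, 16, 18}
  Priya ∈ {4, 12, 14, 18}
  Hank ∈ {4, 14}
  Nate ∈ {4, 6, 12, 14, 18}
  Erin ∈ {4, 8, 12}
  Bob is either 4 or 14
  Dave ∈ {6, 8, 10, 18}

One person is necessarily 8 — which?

Ivy must be 6 (only option left). Remove 6 from Alice, Nate, Dave.
Among the 7 still-open variables, 16 fits only Alice (and all 7 values in {4, 8, 10, 12, 14, 16, 18} must be used), so Alice = 16.
The 6 still-open variables together cover exactly {4, 8, 10, 12, 14, 18} — 6 values for 6 variables — and 10 appears only in Dave's list, so Dave = 10.
The 5 still-open variables draw from only 5 values {4, 8, 12, 14, 18}, so each is used; only Erin can be 8, hence Erin = 8.

Erin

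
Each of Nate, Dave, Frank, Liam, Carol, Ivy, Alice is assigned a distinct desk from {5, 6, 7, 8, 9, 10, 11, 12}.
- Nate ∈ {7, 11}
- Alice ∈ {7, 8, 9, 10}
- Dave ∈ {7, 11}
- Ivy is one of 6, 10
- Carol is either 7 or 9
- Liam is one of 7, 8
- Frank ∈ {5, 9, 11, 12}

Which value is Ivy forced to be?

6

Nate and Dave share exactly the 2 values {7, 11}; by pigeonhole those values go to them, so strike 7, 11 from Frank, Liam, Carol, Alice.
Liam must be 8 (only option left). So Alice can't be 8.
That leaves Carol = 9. Strike 9 from Frank, Alice.
Alice has just one choice, so Alice = 10. Remove 10 from Ivy.
So Ivy = 6.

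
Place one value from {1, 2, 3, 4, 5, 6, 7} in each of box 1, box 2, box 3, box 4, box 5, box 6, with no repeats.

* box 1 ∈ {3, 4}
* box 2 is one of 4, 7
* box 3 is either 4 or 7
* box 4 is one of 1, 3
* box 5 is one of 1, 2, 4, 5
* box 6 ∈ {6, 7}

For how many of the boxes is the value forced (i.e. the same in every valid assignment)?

The 2 variables box 2 and box 3 are confined to {4, 7}, which locks those values in; drop them from box 1, box 5, box 6.
That leaves box 1 = 3. So box 4 can't be 3.
That leaves box 4 = 1. Eliminate 1 elsewhere: box 5.
box 6's domain is down to {6}, so box 6 = 6.
Determined: box 1=3, box 4=1, box 6=6. The other boxes each still have more than one consistent value. That makes 3.

3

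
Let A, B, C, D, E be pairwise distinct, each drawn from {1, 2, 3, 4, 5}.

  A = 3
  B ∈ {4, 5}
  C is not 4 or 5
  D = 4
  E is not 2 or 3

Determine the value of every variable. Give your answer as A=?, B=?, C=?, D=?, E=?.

A=3, B=5, C=2, D=4, E=1

A has just one choice, so A = 3. So C can't be 3.
D has just one choice, so D = 4. So B, E can't be 4.
B must be 5 (only option left). Remove 5 from E.
That leaves E = 1. Strike 1 from C.
That leaves C = 2.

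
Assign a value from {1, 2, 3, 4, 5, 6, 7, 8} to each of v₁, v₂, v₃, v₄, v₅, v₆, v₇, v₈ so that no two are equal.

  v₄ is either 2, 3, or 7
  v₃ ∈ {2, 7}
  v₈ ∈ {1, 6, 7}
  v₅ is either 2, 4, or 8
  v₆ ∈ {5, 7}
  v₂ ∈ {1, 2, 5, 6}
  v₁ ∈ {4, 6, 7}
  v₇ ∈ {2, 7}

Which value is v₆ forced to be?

The 8 variables draw from only 8 values {1, 2, 3, 4, 5, 6, 7, 8}, so each is used; only v₄ can be 3, hence v₄ = 3.
The 7 still-open variables together cover exactly {1, 2, 4, 5, 6, 7, 8} — 7 values for 7 variables — and 8 appears only in v₅'s list, so v₅ = 8.
Among the 6 still-open variables, 4 fits only v₁ (and all 6 values in {1, 2, 4, 5, 6, 7} must be used), so v₁ = 4.
The 2 variables v₃ and v₇ are confined to {2, 7}, which locks those values in; drop them from v₂, v₆, v₈.
So v₆ = 5.

5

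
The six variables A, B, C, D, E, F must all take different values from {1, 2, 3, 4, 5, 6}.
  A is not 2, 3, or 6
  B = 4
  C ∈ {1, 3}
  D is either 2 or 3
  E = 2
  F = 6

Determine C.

1

B must be 4 (only option left). So A can't be 4.
That leaves E = 2. Eliminate 2 elsewhere: D.
F has just one choice, so F = 6.
That leaves D = 3. Eliminate 3 elsewhere: C.
So C = 1.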